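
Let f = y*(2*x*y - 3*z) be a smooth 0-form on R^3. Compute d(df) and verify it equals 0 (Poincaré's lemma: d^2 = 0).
d(df) = 0

Step 1: df = sum_i (∂f/∂x_i) dx_i = (2*y^2) dx + (4*x*y - 3*z) dy + (-3*y) dz.
Step 2: Apply d again. Using the 1-form formula, the coefficient of dx ∧ dy in d(df) is ∂^2 f/∂x ∂y - ∂^2 f/∂y ∂x = (4*y) - (4*y) = 0 (equality of mixed partials for smooth f).
Similarly for dx ∧ dz and dy ∧ dz — all coefficients vanish. So d(df) = 0.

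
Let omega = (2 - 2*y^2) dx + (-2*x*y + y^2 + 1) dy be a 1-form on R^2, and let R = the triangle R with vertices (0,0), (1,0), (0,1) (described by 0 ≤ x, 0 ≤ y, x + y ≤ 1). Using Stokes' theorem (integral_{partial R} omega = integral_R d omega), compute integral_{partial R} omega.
integral_(partial R) omega = 1/3

Stokes: integral_partial_R omega = integral_R d omega with d omega = (∂Q/∂x - ∂P/∂y) dx ∧ dy.
  ∂Q/∂x = -2*y
  ∂P/∂y = -4*y
  integrand = ∂Q/∂x - ∂P/∂y = 2*y.
Integrating over R: integral_0^1 integral_0^{1-x} (2*y) dy dx = 1/3.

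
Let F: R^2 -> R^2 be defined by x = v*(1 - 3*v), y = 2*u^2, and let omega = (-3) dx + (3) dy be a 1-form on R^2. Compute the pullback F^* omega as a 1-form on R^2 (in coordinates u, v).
F^* omega = (12*u) du + (18*v - 3) dv

Using F^*(f dg) = (f ∘ F) d(g ∘ F), substitute each coordinate x_i by F_i(u, v) in f_i, and replace dx_i by d F_i = (∂F_i/∂u) du + (∂F_i/∂v) dv.
  For the x component: f_1(F) = -3; d F_1 = (0) du + (1 - 6*v) dv
  For the y component: f_2(F) = 3; d F_2 = (4*u) du + (0) dv
Combining and collecting du, dv coefficients:
  coeff of du: 12*u
  coeff of dv: 18*v - 3
F^* omega = (12*u) du + (18*v - 3) dv.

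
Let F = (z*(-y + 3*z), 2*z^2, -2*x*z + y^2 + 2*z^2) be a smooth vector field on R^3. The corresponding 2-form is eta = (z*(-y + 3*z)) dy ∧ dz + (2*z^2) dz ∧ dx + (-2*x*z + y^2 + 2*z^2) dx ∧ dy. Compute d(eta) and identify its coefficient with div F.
d(eta) = (-2*x + 4*z) dx ∧ dy ∧ dz; div F = -2*x + 4*z

For a 2-form in R^3 of the form above, applying d gives a 3-form with coefficient ∂P/∂x + ∂Q/∂y + ∂R/∂z:
  ∂P/∂x = 0
  ∂Q/∂y = 0
  ∂R/∂z = -2*x + 4*z
Sum = -2*x + 4*z, which is exactly div F.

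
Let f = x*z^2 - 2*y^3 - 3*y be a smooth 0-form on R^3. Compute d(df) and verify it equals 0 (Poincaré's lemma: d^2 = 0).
d(df) = 0

Step 1: df = sum_i (∂f/∂x_i) dx_i = (z^2) dx + (-6*y^2 - 3) dy + (2*x*z) dz.
Step 2: Apply d again. Using the 1-form formula, the coefficient of dx ∧ dy in d(df) is ∂^2 f/∂x ∂y - ∂^2 f/∂y ∂x = (0) - (0) = 0 (equality of mixed partials for smooth f).
Similarly for dx ∧ dz and dy ∧ dz — all coefficients vanish. So d(df) = 0.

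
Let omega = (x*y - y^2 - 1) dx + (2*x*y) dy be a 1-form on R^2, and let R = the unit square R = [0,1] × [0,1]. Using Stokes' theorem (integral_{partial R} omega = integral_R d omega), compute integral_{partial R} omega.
integral_(partial R) omega = 3/2

Stokes: integral_partial_R omega = integral_R d omega with d omega = (∂Q/∂x - ∂P/∂y) dx ∧ dy.
  ∂Q/∂x = 2*y
  ∂P/∂y = x - 2*y
  integrand = ∂Q/∂x - ∂P/∂y = -x + 4*y.
Integrating over R: integral_0^1 integral_0^1 (-x + 4*y) dx dy = 3/2.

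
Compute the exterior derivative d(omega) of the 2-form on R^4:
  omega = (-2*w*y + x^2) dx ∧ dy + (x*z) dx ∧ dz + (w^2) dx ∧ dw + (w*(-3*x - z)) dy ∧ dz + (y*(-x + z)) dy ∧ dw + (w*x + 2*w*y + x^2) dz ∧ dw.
d(omega) = (-3*y) dx ∧ dy ∧ dw + (-3*w) dx ∧ dy ∧ dz + (2*w - 3*x - y - z) dy ∧ dz ∧ dw + (w + 2*x) dx ∧ dz ∧ dw

For a 2-form omega = sum_{i<j} g_{ij} dx_i ∧ dx_j, the exterior derivative is
  d(omega) = sum_{i<j} d(g_{ij}) ∧ dx_i ∧ dx_j = sum_{i<j, k} (∂g_{ij}/∂x_k) dx_k ∧ dx_i ∧ dx_j.
Expand each term, using dx_k ∧ dx_i ∧ dx_j = sgn(permutation) dx_{(a)} ∧ dx_{(b)} ∧ dx_{(c)} with (a < b < c) sorted:
  d(-2*w*y + x^2) includes (∂/∂w)(-2*w*y + x^2) dw = (-2*y) dw, which multiplied by dx ∧ dy gives (-2*y) dx ∧ dy ∧ dw
  d(w*(-3*x - z)) includes (∂/∂x)(w*(-3*x - z)) dx = (-3*w) dx, which multiplied by dy ∧ dz gives (-3*w) dx ∧ dy ∧ dz
  d(w*(-3*x - z)) includes (∂/∂w)(w*(-3*x - z)) dw = (-3*x - z) dw, which multiplied by dy ∧ dz gives (-3*x - z) dy ∧ dz ∧ dw
  d(y*(-x + z)) includes (∂/∂x)(y*(-x + z)) dx = (-y) dx, which multiplied by dy ∧ dw gives (-y) dx ∧ dy ∧ dw
  d(y*(-x + z)) includes (∂/∂z)(y*(-x + z)) dz = (y) dz, which multiplied by dy ∧ dw gives (-y) dy ∧ dz ∧ dw
  d(w*x + 2*w*y + x^2) includes (∂/∂x)(w*x + 2*w*y + x^2) dx = (w + 2*x) dx, which multiplied by dz ∧ dw gives (w + 2*x) dx ∧ dz ∧ dw
  d(w*x + 2*w*y + x^2) includes (∂/∂y)(w*x + 2*w*y + x^2) dy = (2*w) dy, which multiplied by dz ∧ dw gives (2*w) dy ∧ dz ∧ dw
Collecting like 3-forms: d(omega) = (-3*y) dx ∧ dy ∧ dw + (-3*w) dx ∧ dy ∧ dz + (2*w - 3*x - y - z) dy ∧ dz ∧ dw + (w + 2*x) dx ∧ dz ∧ dw.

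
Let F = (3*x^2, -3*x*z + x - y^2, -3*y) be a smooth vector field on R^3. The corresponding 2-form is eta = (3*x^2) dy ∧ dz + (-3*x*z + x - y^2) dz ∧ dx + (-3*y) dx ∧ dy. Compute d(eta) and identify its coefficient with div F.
d(eta) = (6*x - 2*y) dx ∧ dy ∧ dz; div F = 6*x - 2*y

For a 2-form in R^3 of the form above, applying d gives a 3-form with coefficient ∂P/∂x + ∂Q/∂y + ∂R/∂z:
  ∂P/∂x = 6*x
  ∂Q/∂y = -2*y
  ∂R/∂z = 0
Sum = 6*x - 2*y, which is exactly div F.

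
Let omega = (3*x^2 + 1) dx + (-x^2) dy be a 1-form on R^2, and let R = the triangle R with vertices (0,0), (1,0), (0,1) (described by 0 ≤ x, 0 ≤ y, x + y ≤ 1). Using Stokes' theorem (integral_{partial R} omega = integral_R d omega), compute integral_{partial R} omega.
integral_(partial R) omega = -1/3

Stokes: integral_partial_R omega = integral_R d omega with d omega = (∂Q/∂x - ∂P/∂y) dx ∧ dy.
  ∂Q/∂x = -2*x
  ∂P/∂y = 0
  integrand = ∂Q/∂x - ∂P/∂y = -2*x.
Integrating over R: integral_0^1 integral_0^{1-x} (-2*x) dy dx = -1/3.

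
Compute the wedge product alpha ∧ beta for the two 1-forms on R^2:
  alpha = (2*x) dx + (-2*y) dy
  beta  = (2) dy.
alpha ∧ beta = (4*x) dx ∧ dy

Distribute the wedge, using dx_i ∧ dx_j = -dx_j ∧ dx_i and dx_i ∧ dx_i = 0. For each pair (i, j) with i < j, the coefficient of dx_i ∧ dx_j in alpha ∧ beta is (alpha_i * beta_j - alpha_j * beta_i). Collecting: alpha ∧ beta = (4*x) dx ∧ dy.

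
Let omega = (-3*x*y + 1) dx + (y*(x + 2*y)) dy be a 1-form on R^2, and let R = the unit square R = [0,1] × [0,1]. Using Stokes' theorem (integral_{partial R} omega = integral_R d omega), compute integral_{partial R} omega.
integral_(partial R) omega = 2

Stokes: integral_partial_R omega = integral_R d omega with d omega = (∂Q/∂x - ∂P/∂y) dx ∧ dy.
  ∂Q/∂x = y
  ∂P/∂y = -3*x
  integrand = ∂Q/∂x - ∂P/∂y = 3*x + y.
Integrating over R: integral_0^1 integral_0^1 (3*x + y) dx dy = 2.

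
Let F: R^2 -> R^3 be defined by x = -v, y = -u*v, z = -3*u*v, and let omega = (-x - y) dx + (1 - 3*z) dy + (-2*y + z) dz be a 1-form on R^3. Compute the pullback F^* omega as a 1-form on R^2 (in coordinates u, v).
F^* omega = (v*(-6*u*v - 1)) du + (-6*u^2*v - u*v - u - v) dv

Using F^*(f dg) = (f ∘ F) d(g ∘ F), substitute each coordinate x_i by F_i(u, v) in f_i, and replace dx_i by d F_i = (∂F_i/∂u) du + (∂F_i/∂v) dv.
  For the x component: f_1(F) = v*(u + 1); d F_1 = (0) du + (-1) dv
  For the y component: f_2(F) = 9*u*v + 1; d F_2 = (-v) du + (-u) dv
  For the z component: f_3(F) = -u*v; d F_3 = (-3*v) du + (-3*u) dv
Combining and collecting du, dv coefficients:
  coeff of du: v*(-6*u*v - 1)
  coeff of dv: -6*u^2*v - u*v - u - v
F^* omega = (v*(-6*u*v - 1)) du + (-6*u^2*v - u*v - u - v) dv.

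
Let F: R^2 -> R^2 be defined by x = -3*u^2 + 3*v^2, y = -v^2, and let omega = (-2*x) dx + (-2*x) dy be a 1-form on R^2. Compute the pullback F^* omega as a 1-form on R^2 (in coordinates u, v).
F^* omega = (36*u*(-u^2 + v^2)) du + (24*v*(u^2 - v^2)) dv

Using F^*(f dg) = (f ∘ F) d(g ∘ F), substitute each coordinate x_i by F_i(u, v) in f_i, and replace dx_i by d F_i = (∂F_i/∂u) du + (∂F_i/∂v) dv.
  For the x component: f_1(F) = 6*u^2 - 6*v^2; d F_1 = (-6*u) du + (6*v) dv
  For the y component: f_2(F) = 6*u^2 - 6*v^2; d F_2 = (0) du + (-2*v) dv
Combining and collecting du, dv coefficients:
  coeff of du: 36*u*(-u^2 + v^2)
  coeff of dv: 24*v*(u^2 - v^2)
F^* omega = (36*u*(-u^2 + v^2)) du + (24*v*(u^2 - v^2)) dv.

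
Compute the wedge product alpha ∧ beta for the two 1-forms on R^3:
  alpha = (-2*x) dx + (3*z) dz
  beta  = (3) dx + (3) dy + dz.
alpha ∧ beta = (-6*x) dx ∧ dy + (-2*x - 9*z) dx ∧ dz + (-9*z) dy ∧ dz

Distribute the wedge, using dx_i ∧ dx_j = -dx_j ∧ dx_i and dx_i ∧ dx_i = 0. For each pair (i, j) with i < j, the coefficient of dx_i ∧ dx_j in alpha ∧ beta is (alpha_i * beta_j - alpha_j * beta_i). Collecting: alpha ∧ beta = (-6*x) dx ∧ dy + (-2*x - 9*z) dx ∧ dz + (-9*z) dy ∧ dz.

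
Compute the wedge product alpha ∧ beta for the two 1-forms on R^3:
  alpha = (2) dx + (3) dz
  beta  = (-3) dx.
alpha ∧ beta = (9) dx ∧ dz

Distribute the wedge, using dx_i ∧ dx_j = -dx_j ∧ dx_i and dx_i ∧ dx_i = 0. For each pair (i, j) with i < j, the coefficient of dx_i ∧ dx_j in alpha ∧ beta is (alpha_i * beta_j - alpha_j * beta_i). Collecting: alpha ∧ beta = (9) dx ∧ dz.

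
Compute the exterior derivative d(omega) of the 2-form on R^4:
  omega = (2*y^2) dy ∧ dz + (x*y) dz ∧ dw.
d(omega) = (y) dx ∧ dz ∧ dw + (x) dy ∧ dz ∧ dw

For a 2-form omega = sum_{i<j} g_{ij} dx_i ∧ dx_j, the exterior derivative is
  d(omega) = sum_{i<j} d(g_{ij}) ∧ dx_i ∧ dx_j = sum_{i<j, k} (∂g_{ij}/∂x_k) dx_k ∧ dx_i ∧ dx_j.
Expand each term, using dx_k ∧ dx_i ∧ dx_j = sgn(permutation) dx_{(a)} ∧ dx_{(b)} ∧ dx_{(c)} with (a < b < c) sorted:
  d(x*y) includes (∂/∂x)(x*y) dx = (y) dx, which multiplied by dz ∧ dw gives (y) dx ∧ dz ∧ dw
  d(x*y) includes (∂/∂y)(x*y) dy = (x) dy, which multiplied by dz ∧ dw gives (x) dy ∧ dz ∧ dw
Collecting like 3-forms: d(omega) = (y) dx ∧ dz ∧ dw + (x) dy ∧ dz ∧ dw.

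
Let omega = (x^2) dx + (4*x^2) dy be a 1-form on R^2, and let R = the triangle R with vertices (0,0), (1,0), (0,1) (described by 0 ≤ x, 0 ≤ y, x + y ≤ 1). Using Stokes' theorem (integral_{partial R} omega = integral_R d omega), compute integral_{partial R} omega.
integral_(partial R) omega = 4/3

Stokes: integral_partial_R omega = integral_R d omega with d omega = (∂Q/∂x - ∂P/∂y) dx ∧ dy.
  ∂Q/∂x = 8*x
  ∂P/∂y = 0
  integrand = ∂Q/∂x - ∂P/∂y = 8*x.
Integrating over R: integral_0^1 integral_0^{1-x} (8*x) dy dx = 4/3.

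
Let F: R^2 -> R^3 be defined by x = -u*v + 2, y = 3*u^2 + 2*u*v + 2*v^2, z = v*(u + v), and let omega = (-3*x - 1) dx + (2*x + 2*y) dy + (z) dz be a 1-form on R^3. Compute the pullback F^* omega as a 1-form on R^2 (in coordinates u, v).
F^* omega = (36*u^3 + 24*u^2*v + 26*u*v^2 + 24*u + 9*v^3 + 15*v) du + (12*u^3 + 26*u^2*v + 19*u*v^2 + 15*u + 18*v^3 + 16*v) dv

Using F^*(f dg) = (f ∘ F) d(g ∘ F), substitute each coordinate x_i by F_i(u, v) in f_i, and replace dx_i by d F_i = (∂F_i/∂u) du + (∂F_i/∂v) dv.
  For the x component: f_1(F) = 3*u*v - 7; d F_1 = (-v) du + (-u) dv
  For the y component: f_2(F) = 6*u^2 + 2*u*v + 4*v^2 + 4; d F_2 = (6*u + 2*v) du + (2*u + 4*v) dv
  For the z component: f_3(F) = v*(u + v); d F_3 = (v) du + (u + 2*v) dv
Combining and collecting du, dv coefficients:
  coeff of du: 36*u^3 + 24*u^2*v + 26*u*v^2 + 24*u + 9*v^3 + 15*v
  coeff of dv: 12*u^3 + 26*u^2*v + 19*u*v^2 + 15*u + 18*v^3 + 16*v
F^* omega = (36*u^3 + 24*u^2*v + 26*u*v^2 + 24*u + 9*v^3 + 15*v) du + (12*u^3 + 26*u^2*v + 19*u*v^2 + 15*u + 18*v^3 + 16*v) dv.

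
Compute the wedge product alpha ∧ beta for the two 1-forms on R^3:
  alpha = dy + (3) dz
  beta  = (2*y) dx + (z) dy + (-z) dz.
alpha ∧ beta = (-2*y) dx ∧ dy + (-4*z) dy ∧ dz + (-6*y) dx ∧ dz

Distribute the wedge, using dx_i ∧ dx_j = -dx_j ∧ dx_i and dx_i ∧ dx_i = 0. For each pair (i, j) with i < j, the coefficient of dx_i ∧ dx_j in alpha ∧ beta is (alpha_i * beta_j - alpha_j * beta_i). Collecting: alpha ∧ beta = (-2*y) dx ∧ dy + (-4*z) dy ∧ dz + (-6*y) dx ∧ dz.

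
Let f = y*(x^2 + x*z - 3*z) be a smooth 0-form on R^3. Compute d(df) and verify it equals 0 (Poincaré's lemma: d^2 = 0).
d(df) = 0

Step 1: df = sum_i (∂f/∂x_i) dx_i = (y*(2*x + z)) dx + (x^2 + x*z - 3*z) dy + (y*(x - 3)) dz.
Step 2: Apply d again. Using the 1-form formula, the coefficient of dx ∧ dy in d(df) is ∂^2 f/∂x ∂y - ∂^2 f/∂y ∂x = (2*x + z) - (2*x + z) = 0 (equality of mixed partials for smooth f).
Similarly for dx ∧ dz and dy ∧ dz — all coefficients vanish. So d(df) = 0.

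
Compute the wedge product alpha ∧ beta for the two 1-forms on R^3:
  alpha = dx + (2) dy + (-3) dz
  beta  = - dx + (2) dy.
alpha ∧ beta = (4) dx ∧ dy + (-3) dx ∧ dz + (6) dy ∧ dz

Distribute the wedge, using dx_i ∧ dx_j = -dx_j ∧ dx_i and dx_i ∧ dx_i = 0. For each pair (i, j) with i < j, the coefficient of dx_i ∧ dx_j in alpha ∧ beta is (alpha_i * beta_j - alpha_j * beta_i). Collecting: alpha ∧ beta = (4) dx ∧ dy + (-3) dx ∧ dz + (6) dy ∧ dz.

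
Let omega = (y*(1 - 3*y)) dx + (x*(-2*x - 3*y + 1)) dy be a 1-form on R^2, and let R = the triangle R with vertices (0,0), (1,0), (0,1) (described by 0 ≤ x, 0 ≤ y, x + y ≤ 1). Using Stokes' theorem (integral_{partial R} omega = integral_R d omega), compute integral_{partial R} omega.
integral_(partial R) omega = -1/6

Stokes: integral_partial_R omega = integral_R d omega with d omega = (∂Q/∂x - ∂P/∂y) dx ∧ dy.
  ∂Q/∂x = -4*x - 3*y + 1
  ∂P/∂y = 1 - 6*y
  integrand = ∂Q/∂x - ∂P/∂y = -4*x + 3*y.
Integrating over R: integral_0^1 integral_0^{1-x} (-4*x + 3*y) dy dx = -1/6.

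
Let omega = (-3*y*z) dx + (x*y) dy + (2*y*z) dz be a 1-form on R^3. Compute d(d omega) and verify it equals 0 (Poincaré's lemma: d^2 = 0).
d(d omega) = 0

Step 1: d omega = sum_{i<j} (∂f_j/∂x_i - ∂f_i/∂x_j) dx_i ∧ dx_j:
  coeff of dx ∧ dy: y + 3*z
  coeff of dx ∧ dz: 3*y
  coeff of dy ∧ dz: 2*z
Step 2: Apply d again to each 2-form coefficient. The only possible 3-form in R^3 is dx ∧ dy ∧ dz, with coefficient
  ∂(coeff of dy∧dz)/∂x - ∂(coeff of dx∧dz)/∂y + ∂(coeff of dx∧dy)/∂z
  = ∂/∂x (2*z) - ∂/∂y (3*y) + ∂/∂z (y + 3*z).
Each of these terms simplifies to sums of mixed partials that cancel in pairs. The result is 0 (by equality of mixed partials for smooth functions — Schwarz / Clairaut).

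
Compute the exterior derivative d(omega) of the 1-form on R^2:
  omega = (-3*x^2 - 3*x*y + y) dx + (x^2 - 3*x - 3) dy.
d(omega) = (5*x - 4) dx ∧ dy

For a 1-form omega = sum_i f_i dx_i, the exterior derivative is
  d(omega) = sum_{i < j} (∂f_j/∂x_i - ∂f_i/∂x_j) dx_i ∧ dx_j.
  coefficient of dx ∧ dy: ∂f_2/∂x - ∂f_1/∂y = ∂(x^2 - 3*x - 3)/∂x - ∂(-3*x^2 - 3*x*y + y)/∂y = 5*x - 4
Assembling: d(omega) = (5*x - 4) dx ∧ dy.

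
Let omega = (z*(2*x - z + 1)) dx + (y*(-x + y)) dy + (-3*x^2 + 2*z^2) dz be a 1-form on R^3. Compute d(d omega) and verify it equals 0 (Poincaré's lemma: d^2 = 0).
d(d omega) = 0

Step 1: d omega = sum_{i<j} (∂f_j/∂x_i - ∂f_i/∂x_j) dx_i ∧ dx_j:
  coeff of dx ∧ dy: -y
  coeff of dx ∧ dz: -8*x + 2*z - 1
  coeff of dy ∧ dz: 0
Step 2: Apply d again to each 2-form coefficient. The only possible 3-form in R^3 is dx ∧ dy ∧ dz, with coefficient
  ∂(coeff of dy∧dz)/∂x - ∂(coeff of dx∧dz)/∂y + ∂(coeff of dx∧dy)/∂z
  = ∂/∂x (0) - ∂/∂y (-8*x + 2*z - 1) + ∂/∂z (-y).
Each of these terms simplifies to sums of mixed partials that cancel in pairs. The result is 0 (by equality of mixed partials for smooth functions — Schwarz / Clairaut).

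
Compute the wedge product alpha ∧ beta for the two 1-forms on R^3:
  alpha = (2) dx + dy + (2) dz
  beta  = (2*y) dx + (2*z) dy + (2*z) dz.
alpha ∧ beta = (-2*y + 4*z) dx ∧ dy + (-4*y + 4*z) dx ∧ dz + (-2*z) dy ∧ dz

Distribute the wedge, using dx_i ∧ dx_j = -dx_j ∧ dx_i and dx_i ∧ dx_i = 0. For each pair (i, j) with i < j, the coefficient of dx_i ∧ dx_j in alpha ∧ beta is (alpha_i * beta_j - alpha_j * beta_i). Collecting: alpha ∧ beta = (-2*y + 4*z) dx ∧ dy + (-4*y + 4*z) dx ∧ dz + (-2*z) dy ∧ dz.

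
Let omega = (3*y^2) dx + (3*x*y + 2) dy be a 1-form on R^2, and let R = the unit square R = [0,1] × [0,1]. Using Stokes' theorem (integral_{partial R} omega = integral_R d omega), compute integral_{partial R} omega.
integral_(partial R) omega = -3/2

Stokes: integral_partial_R omega = integral_R d omega with d omega = (∂Q/∂x - ∂P/∂y) dx ∧ dy.
  ∂Q/∂x = 3*y
  ∂P/∂y = 6*y
  integrand = ∂Q/∂x - ∂P/∂y = -3*y.
Integrating over R: integral_0^1 integral_0^1 (-3*y) dx dy = -3/2.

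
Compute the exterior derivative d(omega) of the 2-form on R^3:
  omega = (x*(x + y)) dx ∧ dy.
d(omega) = 0

For a 2-form omega = sum_{i<j} g_{ij} dx_i ∧ dx_j, the exterior derivative is
  d(omega) = sum_{i<j} d(g_{ij}) ∧ dx_i ∧ dx_j = sum_{i<j, k} (∂g_{ij}/∂x_k) dx_k ∧ dx_i ∧ dx_j.
Expand each term, using dx_k ∧ dx_i ∧ dx_j = sgn(permutation) dx_{(a)} ∧ dx_{(b)} ∧ dx_{(c)} with (a < b < c) sorted:

Collecting like 3-forms: d(omega) = 0.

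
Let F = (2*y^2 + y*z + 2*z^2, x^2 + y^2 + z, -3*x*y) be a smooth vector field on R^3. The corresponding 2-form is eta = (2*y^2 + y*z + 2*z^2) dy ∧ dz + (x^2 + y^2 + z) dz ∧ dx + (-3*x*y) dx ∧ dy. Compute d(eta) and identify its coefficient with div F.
d(eta) = (2*y) dx ∧ dy ∧ dz; div F = 2*y

For a 2-form in R^3 of the form above, applying d gives a 3-form with coefficient ∂P/∂x + ∂Q/∂y + ∂R/∂z:
  ∂P/∂x = 0
  ∂Q/∂y = 2*y
  ∂R/∂z = 0
Sum = 2*y, which is exactly div F.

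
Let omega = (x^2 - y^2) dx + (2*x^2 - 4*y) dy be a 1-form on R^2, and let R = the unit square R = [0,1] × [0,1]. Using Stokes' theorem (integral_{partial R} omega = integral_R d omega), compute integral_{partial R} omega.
integral_(partial R) omega = 3

Stokes: integral_partial_R omega = integral_R d omega with d omega = (∂Q/∂x - ∂P/∂y) dx ∧ dy.
  ∂Q/∂x = 4*x
  ∂P/∂y = -2*y
  integrand = ∂Q/∂x - ∂P/∂y = 4*x + 2*y.
Integrating over R: integral_0^1 integral_0^1 (4*x + 2*y) dx dy = 3.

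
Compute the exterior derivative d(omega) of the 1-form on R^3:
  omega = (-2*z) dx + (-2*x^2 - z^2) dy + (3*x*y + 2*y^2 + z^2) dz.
d(omega) = (-4*x) dx ∧ dy + (3*y + 2) dx ∧ dz + (3*x + 4*y + 2*z) dy ∧ dz

For a 1-form omega = sum_i f_i dx_i, the exterior derivative is
  d(omega) = sum_{i < j} (∂f_j/∂x_i - ∂f_i/∂x_j) dx_i ∧ dx_j.
  coefficient of dx ∧ dy: ∂f_2/∂x - ∂f_1/∂y = ∂(-2*x^2 - z^2)/∂x - ∂(-2*z)/∂y = -4*x
  coefficient of dx ∧ dz: ∂f_3/∂x - ∂f_1/∂z = ∂(3*x*y + 2*y^2 + z^2)/∂x - ∂(-2*z)/∂z = 3*y + 2
  coefficient of dy ∧ dz: ∂f_3/∂y - ∂f_2/∂z = ∂(3*x*y + 2*y^2 + z^2)/∂y - ∂(-2*x^2 - z^2)/∂z = 3*x + 4*y + 2*z
Assembling: d(omega) = (-4*x) dx ∧ dy + (3*y + 2) dx ∧ dz + (3*x + 4*y + 2*z) dy ∧ dz.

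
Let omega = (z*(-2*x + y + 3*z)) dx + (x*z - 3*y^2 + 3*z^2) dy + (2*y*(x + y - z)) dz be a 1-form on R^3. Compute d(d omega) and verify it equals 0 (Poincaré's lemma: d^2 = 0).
d(d omega) = 0

Step 1: d omega = sum_{i<j} (∂f_j/∂x_i - ∂f_i/∂x_j) dx_i ∧ dx_j:
  coeff of dx ∧ dy: 0
  coeff of dx ∧ dz: 2*x + y - 6*z
  coeff of dy ∧ dz: x + 4*y - 8*z
Step 2: Apply d again to each 2-form coefficient. The only possible 3-form in R^3 is dx ∧ dy ∧ dz, with coefficient
  ∂(coeff of dy∧dz)/∂x - ∂(coeff of dx∧dz)/∂y + ∂(coeff of dx∧dy)/∂z
  = ∂/∂x (x + 4*y - 8*z) - ∂/∂y (2*x + y - 6*z) + ∂/∂z (0).
Each of these terms simplifies to sums of mixed partials that cancel in pairs. The result is 0 (by equality of mixed partials for smooth functions — Schwarz / Clairaut).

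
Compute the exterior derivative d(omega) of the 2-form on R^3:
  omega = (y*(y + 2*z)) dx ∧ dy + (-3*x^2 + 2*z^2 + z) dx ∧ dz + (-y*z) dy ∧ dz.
d(omega) = (2*y) dx ∧ dy ∧ dz

For a 2-form omega = sum_{i<j} g_{ij} dx_i ∧ dx_j, the exterior derivative is
  d(omega) = sum_{i<j} d(g_{ij}) ∧ dx_i ∧ dx_j = sum_{i<j, k} (∂g_{ij}/∂x_k) dx_k ∧ dx_i ∧ dx_j.
Expand each term, using dx_k ∧ dx_i ∧ dx_j = sgn(permutation) dx_{(a)} ∧ dx_{(b)} ∧ dx_{(c)} with (a < b < c) sorted:
  d(y*(y + 2*z)) includes (∂/∂z)(y*(y + 2*z)) dz = (2*y) dz, which multiplied by dx ∧ dy gives (2*y) dx ∧ dy ∧ dz
Collecting like 3-forms: d(omega) = (2*y) dx ∧ dy ∧ dz.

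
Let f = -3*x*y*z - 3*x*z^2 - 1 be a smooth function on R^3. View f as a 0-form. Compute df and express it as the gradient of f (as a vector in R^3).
df = (3*z*(-y - z)) dx + (-3*x*z) dy + (3*x*(-y - 2*z)) dz; grad f = (3*z*(-y - z), -3*x*z, 3*x*(-y - 2*z))

For a 0-form f, d f = (∂f/∂x) dx + (∂f/∂y) dy + (∂f/∂z) dz. The components of the vector representation are exactly the entries of grad f in Cartesian coordinates:
  ∂f/∂x = 3*z*(-y - z)
  ∂f/∂y = -3*x*z
  ∂f/∂z = 3*x*(-y - 2*z).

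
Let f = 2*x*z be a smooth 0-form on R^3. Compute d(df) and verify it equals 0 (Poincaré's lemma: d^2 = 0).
d(df) = 0

Step 1: df = sum_i (∂f/∂x_i) dx_i = (2*z) dx + (0) dy + (2*x) dz.
Step 2: Apply d again. Using the 1-form formula, the coefficient of dx ∧ dy in d(df) is ∂^2 f/∂x ∂y - ∂^2 f/∂y ∂x = (0) - (0) = 0 (equality of mixed partials for smooth f).
Similarly for dx ∧ dz and dy ∧ dz — all coefficients vanish. So d(df) = 0.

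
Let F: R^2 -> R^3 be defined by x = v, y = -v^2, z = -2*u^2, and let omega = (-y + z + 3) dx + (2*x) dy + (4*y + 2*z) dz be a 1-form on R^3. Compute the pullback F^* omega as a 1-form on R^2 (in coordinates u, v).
F^* omega = (16*u*(u^2 + v^2)) du + (-2*u^2 - 3*v^2 + 3) dv

Using F^*(f dg) = (f ∘ F) d(g ∘ F), substitute each coordinate x_i by F_i(u, v) in f_i, and replace dx_i by d F_i = (∂F_i/∂u) du + (∂F_i/∂v) dv.
  For the x component: f_1(F) = -2*u^2 + v^2 + 3; d F_1 = (0) du + (1) dv
  For the y component: f_2(F) = 2*v; d F_2 = (0) du + (-2*v) dv
  For the z component: f_3(F) = -4*u^2 - 4*v^2; d F_3 = (-4*u) du + (0) dv
Combining and collecting du, dv coefficients:
  coeff of du: 16*u*(u^2 + v^2)
  coeff of dv: -2*u^2 - 3*v^2 + 3
F^* omega = (16*u*(u^2 + v^2)) du + (-2*u^2 - 3*v^2 + 3) dv.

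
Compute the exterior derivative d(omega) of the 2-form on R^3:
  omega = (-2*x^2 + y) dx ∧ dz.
d(omega) = (-1) dx ∧ dy ∧ dz

For a 2-form omega = sum_{i<j} g_{ij} dx_i ∧ dx_j, the exterior derivative is
  d(omega) = sum_{i<j} d(g_{ij}) ∧ dx_i ∧ dx_j = sum_{i<j, k} (∂g_{ij}/∂x_k) dx_k ∧ dx_i ∧ dx_j.
Expand each term, using dx_k ∧ dx_i ∧ dx_j = sgn(permutation) dx_{(a)} ∧ dx_{(b)} ∧ dx_{(c)} with (a < b < c) sorted:
  d(-2*x^2 + y) includes (∂/∂y)(-2*x^2 + y) dy = (1) dy, which multiplied by dx ∧ dz gives (-1) dx ∧ dy ∧ dz
Collecting like 3-forms: d(omega) = (-1) dx ∧ dy ∧ dz.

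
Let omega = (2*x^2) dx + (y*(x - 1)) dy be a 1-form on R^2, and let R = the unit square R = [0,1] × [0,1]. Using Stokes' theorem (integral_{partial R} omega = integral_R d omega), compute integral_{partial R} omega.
integral_(partial R) omega = 1/2

Stokes: integral_partial_R omega = integral_R d omega with d omega = (∂Q/∂x - ∂P/∂y) dx ∧ dy.
  ∂Q/∂x = y
  ∂P/∂y = 0
  integrand = ∂Q/∂x - ∂P/∂y = y.
Integrating over R: integral_0^1 integral_0^1 (y) dx dy = 1/2.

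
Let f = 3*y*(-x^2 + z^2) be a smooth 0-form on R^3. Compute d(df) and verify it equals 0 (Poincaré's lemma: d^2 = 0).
d(df) = 0

Step 1: df = sum_i (∂f/∂x_i) dx_i = (-6*x*y) dx + (-3*x^2 + 3*z^2) dy + (6*y*z) dz.
Step 2: Apply d again. Using the 1-form formula, the coefficient of dx ∧ dy in d(df) is ∂^2 f/∂x ∂y - ∂^2 f/∂y ∂x = (-6*x) - (-6*x) = 0 (equality of mixed partials for smooth f).
Similarly for dx ∧ dz and dy ∧ dz — all coefficients vanish. So d(df) = 0.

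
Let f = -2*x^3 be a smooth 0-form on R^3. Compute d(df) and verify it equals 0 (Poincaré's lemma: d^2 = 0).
d(df) = 0

Step 1: df = sum_i (∂f/∂x_i) dx_i = (-6*x^2) dx + (0) dy + (0) dz.
Step 2: Apply d again. Using the 1-form formula, the coefficient of dx ∧ dy in d(df) is ∂^2 f/∂x ∂y - ∂^2 f/∂y ∂x = (0) - (0) = 0 (equality of mixed partials for smooth f).
Similarly for dx ∧ dz and dy ∧ dz — all coefficients vanish. So d(df) = 0.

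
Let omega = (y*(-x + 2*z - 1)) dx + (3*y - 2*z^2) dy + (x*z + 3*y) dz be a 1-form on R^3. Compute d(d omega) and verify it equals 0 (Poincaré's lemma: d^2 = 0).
d(d omega) = 0

Step 1: d omega = sum_{i<j} (∂f_j/∂x_i - ∂f_i/∂x_j) dx_i ∧ dx_j:
  coeff of dx ∧ dy: x - 2*z + 1
  coeff of dx ∧ dz: -2*y + z
  coeff of dy ∧ dz: 4*z + 3
Step 2: Apply d again to each 2-form coefficient. The only possible 3-form in R^3 is dx ∧ dy ∧ dz, with coefficient
  ∂(coeff of dy∧dz)/∂x - ∂(coeff of dx∧dz)/∂y + ∂(coeff of dx∧dy)/∂z
  = ∂/∂x (4*z + 3) - ∂/∂y (-2*y + z) + ∂/∂z (x - 2*z + 1).
Each of these terms simplifies to sums of mixed partials that cancel in pairs. The result is 0 (by equality of mixed partials for smooth functions — Schwarz / Clairaut).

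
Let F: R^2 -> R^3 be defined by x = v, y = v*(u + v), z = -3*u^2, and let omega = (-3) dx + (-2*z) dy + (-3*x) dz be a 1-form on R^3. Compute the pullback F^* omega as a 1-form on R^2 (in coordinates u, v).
F^* omega = (6*u*v*(u + 3)) du + (6*u^3 + 12*u^2*v - 3) dv

Using F^*(f dg) = (f ∘ F) d(g ∘ F), substitute each coordinate x_i by F_i(u, v) in f_i, and replace dx_i by d F_i = (∂F_i/∂u) du + (∂F_i/∂v) dv.
  For the x component: f_1(F) = -3; d F_1 = (0) du + (1) dv
  For the y component: f_2(F) = 6*u^2; d F_2 = (v) du + (u + 2*v) dv
  For the z component: f_3(F) = -3*v; d F_3 = (-6*u) du + (0) dv
Combining and collecting du, dv coefficients:
  coeff of du: 6*u*v*(u + 3)
  coeff of dv: 6*u^3 + 12*u^2*v - 3
F^* omega = (6*u*v*(u + 3)) du + (6*u^3 + 12*u^2*v - 3) dv.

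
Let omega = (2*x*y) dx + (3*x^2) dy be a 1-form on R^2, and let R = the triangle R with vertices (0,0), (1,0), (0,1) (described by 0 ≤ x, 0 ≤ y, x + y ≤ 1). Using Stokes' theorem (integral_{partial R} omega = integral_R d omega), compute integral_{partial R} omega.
integral_(partial R) omega = 2/3

Stokes: integral_partial_R omega = integral_R d omega with d omega = (∂Q/∂x - ∂P/∂y) dx ∧ dy.
  ∂Q/∂x = 6*x
  ∂P/∂y = 2*x
  integrand = ∂Q/∂x - ∂P/∂y = 4*x.
Integrating over R: integral_0^1 integral_0^{1-x} (4*x) dy dx = 2/3.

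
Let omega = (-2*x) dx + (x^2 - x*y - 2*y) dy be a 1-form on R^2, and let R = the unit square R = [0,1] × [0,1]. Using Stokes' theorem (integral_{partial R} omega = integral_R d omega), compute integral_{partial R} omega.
integral_(partial R) omega = 1/2

Stokes: integral_partial_R omega = integral_R d omega with d omega = (∂Q/∂x - ∂P/∂y) dx ∧ dy.
  ∂Q/∂x = 2*x - y
  ∂P/∂y = 0
  integrand = ∂Q/∂x - ∂P/∂y = 2*x - y.
Integrating over R: integral_0^1 integral_0^1 (2*x - y) dx dy = 1/2.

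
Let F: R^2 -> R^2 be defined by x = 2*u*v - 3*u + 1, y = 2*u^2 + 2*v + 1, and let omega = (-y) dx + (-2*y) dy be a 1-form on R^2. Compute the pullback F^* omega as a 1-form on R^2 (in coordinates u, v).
F^* omega = (-16*u^3 - 4*u^2*v + 6*u^2 - 16*u*v - 8*u - 4*v^2 + 4*v + 3) du + (-4*u^3 - 8*u^2 - 4*u*v - 2*u - 8*v - 4) dv

Using F^*(f dg) = (f ∘ F) d(g ∘ F), substitute each coordinate x_i by F_i(u, v) in f_i, and replace dx_i by d F_i = (∂F_i/∂u) du + (∂F_i/∂v) dv.
  For the x component: f_1(F) = -2*u^2 - 2*v - 1; d F_1 = (2*v - 3) du + (2*u) dv
  For the y component: f_2(F) = -4*u^2 - 4*v - 2; d F_2 = (4*u) du + (2) dv
Combining and collecting du, dv coefficients:
  coeff of du: -16*u^3 - 4*u^2*v + 6*u^2 - 16*u*v - 8*u - 4*v^2 + 4*v + 3
  coeff of dv: -4*u^3 - 8*u^2 - 4*u*v - 2*u - 8*v - 4
F^* omega = (-16*u^3 - 4*u^2*v + 6*u^2 - 16*u*v - 8*u - 4*v^2 + 4*v + 3) du + (-4*u^3 - 8*u^2 - 4*u*v - 2*u - 8*v - 4) dv.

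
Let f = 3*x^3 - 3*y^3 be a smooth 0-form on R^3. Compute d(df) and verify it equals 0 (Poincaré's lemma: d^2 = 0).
d(df) = 0

Step 1: df = sum_i (∂f/∂x_i) dx_i = (9*x^2) dx + (-9*y^2) dy + (0) dz.
Step 2: Apply d again. Using the 1-form formula, the coefficient of dx ∧ dy in d(df) is ∂^2 f/∂x ∂y - ∂^2 f/∂y ∂x = (0) - (0) = 0 (equality of mixed partials for smooth f).
Similarly for dx ∧ dz and dy ∧ dz — all coefficients vanish. So d(df) = 0.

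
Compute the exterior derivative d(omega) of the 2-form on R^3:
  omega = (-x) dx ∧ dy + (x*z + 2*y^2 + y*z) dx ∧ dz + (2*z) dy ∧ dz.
d(omega) = (-4*y - z) dx ∧ dy ∧ dz

For a 2-form omega = sum_{i<j} g_{ij} dx_i ∧ dx_j, the exterior derivative is
  d(omega) = sum_{i<j} d(g_{ij}) ∧ dx_i ∧ dx_j = sum_{i<j, k} (∂g_{ij}/∂x_k) dx_k ∧ dx_i ∧ dx_j.
Expand each term, using dx_k ∧ dx_i ∧ dx_j = sgn(permutation) dx_{(a)} ∧ dx_{(b)} ∧ dx_{(c)} with (a < b < c) sorted:
  d(x*z + 2*y^2 + y*z) includes (∂/∂y)(x*z + 2*y^2 + y*z) dy = (4*y + z) dy, which multiplied by dx ∧ dz gives (-4*y - z) dx ∧ dy ∧ dz
Collecting like 3-forms: d(omega) = (-4*y - z) dx ∧ dy ∧ dz.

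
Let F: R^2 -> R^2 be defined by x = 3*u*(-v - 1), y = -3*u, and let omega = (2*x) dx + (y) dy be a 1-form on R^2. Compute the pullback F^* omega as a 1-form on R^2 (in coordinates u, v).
F^* omega = (9*u*(2*v^2 + 4*v + 3)) du + (18*u^2*(v + 1)) dv

Using F^*(f dg) = (f ∘ F) d(g ∘ F), substitute each coordinate x_i by F_i(u, v) in f_i, and replace dx_i by d F_i = (∂F_i/∂u) du + (∂F_i/∂v) dv.
  For the x component: f_1(F) = 6*u*(-v - 1); d F_1 = (-3*v - 3) du + (-3*u) dv
  For the y component: f_2(F) = -3*u; d F_2 = (-3) du + (0) dv
Combining and collecting du, dv coefficients:
  coeff of du: 9*u*(2*v^2 + 4*v + 3)
  coeff of dv: 18*u^2*(v + 1)
F^* omega = (9*u*(2*v^2 + 4*v + 3)) du + (18*u^2*(v + 1)) dv.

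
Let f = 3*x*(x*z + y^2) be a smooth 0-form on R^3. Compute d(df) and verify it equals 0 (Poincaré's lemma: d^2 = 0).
d(df) = 0

Step 1: df = sum_i (∂f/∂x_i) dx_i = (6*x*z + 3*y^2) dx + (6*x*y) dy + (3*x^2) dz.
Step 2: Apply d again. Using the 1-form formula, the coefficient of dx ∧ dy in d(df) is ∂^2 f/∂x ∂y - ∂^2 f/∂y ∂x = (6*y) - (6*y) = 0 (equality of mixed partials for smooth f).
Similarly for dx ∧ dz and dy ∧ dz — all coefficients vanish. So d(df) = 0.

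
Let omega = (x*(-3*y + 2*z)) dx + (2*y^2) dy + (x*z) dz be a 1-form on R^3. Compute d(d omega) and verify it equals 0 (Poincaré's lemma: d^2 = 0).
d(d omega) = 0

Step 1: d omega = sum_{i<j} (∂f_j/∂x_i - ∂f_i/∂x_j) dx_i ∧ dx_j:
  coeff of dx ∧ dy: 3*x
  coeff of dx ∧ dz: -2*x + z
  coeff of dy ∧ dz: 0
Step 2: Apply d again to each 2-form coefficient. The only possible 3-form in R^3 is dx ∧ dy ∧ dz, with coefficient
  ∂(coeff of dy∧dz)/∂x - ∂(coeff of dx∧dz)/∂y + ∂(coeff of dx∧dy)/∂z
  = ∂/∂x (0) - ∂/∂y (-2*x + z) + ∂/∂z (3*x).
Each of these terms simplifies to sums of mixed partials that cancel in pairs. The result is 0 (by equality of mixed partials for smooth functions — Schwarz / Clairaut).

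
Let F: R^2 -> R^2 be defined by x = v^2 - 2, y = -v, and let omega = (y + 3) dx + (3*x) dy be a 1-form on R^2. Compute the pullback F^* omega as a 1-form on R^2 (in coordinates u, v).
F^* omega = (-5*v^2 + 6*v + 6) dv

Using F^*(f dg) = (f ∘ F) d(g ∘ F), substitute each coordinate x_i by F_i(u, v) in f_i, and replace dx_i by d F_i = (∂F_i/∂u) du + (∂F_i/∂v) dv.
  For the x component: f_1(F) = 3 - v; d F_1 = (0) du + (2*v) dv
  For the y component: f_2(F) = 3*v^2 - 6; d F_2 = (0) du + (-1) dv
Combining and collecting du, dv coefficients:
  coeff of du: 0
  coeff of dv: -5*v^2 + 6*v + 6
F^* omega = (-5*v^2 + 6*v + 6) dv.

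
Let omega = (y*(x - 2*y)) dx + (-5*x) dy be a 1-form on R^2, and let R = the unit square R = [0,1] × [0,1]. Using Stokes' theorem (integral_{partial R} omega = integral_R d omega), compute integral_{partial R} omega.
integral_(partial R) omega = -7/2

Stokes: integral_partial_R omega = integral_R d omega with d omega = (∂Q/∂x - ∂P/∂y) dx ∧ dy.
  ∂Q/∂x = -5
  ∂P/∂y = x - 4*y
  integrand = ∂Q/∂x - ∂P/∂y = -x + 4*y - 5.
Integrating over R: integral_0^1 integral_0^1 (-x + 4*y - 5) dx dy = -7/2.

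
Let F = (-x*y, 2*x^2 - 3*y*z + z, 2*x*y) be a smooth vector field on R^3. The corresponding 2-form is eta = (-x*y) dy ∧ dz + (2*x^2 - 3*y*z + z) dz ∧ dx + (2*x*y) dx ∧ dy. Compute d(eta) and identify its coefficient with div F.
d(eta) = (-y - 3*z) dx ∧ dy ∧ dz; div F = -y - 3*z

For a 2-form in R^3 of the form above, applying d gives a 3-form with coefficient ∂P/∂x + ∂Q/∂y + ∂R/∂z:
  ∂P/∂x = -y
  ∂Q/∂y = -3*z
  ∂R/∂z = 0
Sum = -y - 3*z, which is exactly div F.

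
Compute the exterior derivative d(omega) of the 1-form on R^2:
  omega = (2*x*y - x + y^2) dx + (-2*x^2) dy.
d(omega) = (-6*x - 2*y) dx ∧ dy

For a 1-form omega = sum_i f_i dx_i, the exterior derivative is
  d(omega) = sum_{i < j} (∂f_j/∂x_i - ∂f_i/∂x_j) dx_i ∧ dx_j.
  coefficient of dx ∧ dy: ∂f_2/∂x - ∂f_1/∂y = ∂(-2*x^2)/∂x - ∂(2*x*y - x + y^2)/∂y = -6*x - 2*y
Assembling: d(omega) = (-6*x - 2*y) dx ∧ dy.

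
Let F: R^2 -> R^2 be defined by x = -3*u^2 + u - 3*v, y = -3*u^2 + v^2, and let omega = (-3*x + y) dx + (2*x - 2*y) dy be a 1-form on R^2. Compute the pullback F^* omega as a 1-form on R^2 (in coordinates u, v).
F^* omega = (-36*u^3 + 12*u^2 + 6*u*v^2 - 18*u*v - 3*u + v^2 + 9*v) du + (-18*u^2 + 4*u*v + 9*u - 4*v^3 - 15*v^2 - 27*v) dv

Using F^*(f dg) = (f ∘ F) d(g ∘ F), substitute each coordinate x_i by F_i(u, v) in f_i, and replace dx_i by d F_i = (∂F_i/∂u) du + (∂F_i/∂v) dv.
  For the x component: f_1(F) = 6*u^2 - 3*u + v^2 + 9*v; d F_1 = (1 - 6*u) du + (-3) dv
  For the y component: f_2(F) = 2*u - 2*v^2 - 6*v; d F_2 = (-6*u) du + (2*v) dv
Combining and collecting du, dv coefficients:
  coeff of du: -36*u^3 + 12*u^2 + 6*u*v^2 - 18*u*v - 3*u + v^2 + 9*v
  coeff of dv: -18*u^2 + 4*u*v + 9*u - 4*v^3 - 15*v^2 - 27*v
F^* omega = (-36*u^3 + 12*u^2 + 6*u*v^2 - 18*u*v - 3*u + v^2 + 9*v) du + (-18*u^2 + 4*u*v + 9*u - 4*v^3 - 15*v^2 - 27*v) dv.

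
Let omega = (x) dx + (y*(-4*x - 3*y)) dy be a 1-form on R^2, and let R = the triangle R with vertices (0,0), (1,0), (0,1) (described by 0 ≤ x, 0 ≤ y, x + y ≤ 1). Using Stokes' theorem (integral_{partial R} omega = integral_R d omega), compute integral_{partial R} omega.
integral_(partial R) omega = -2/3

Stokes: integral_partial_R omega = integral_R d omega with d omega = (∂Q/∂x - ∂P/∂y) dx ∧ dy.
  ∂Q/∂x = -4*y
  ∂P/∂y = 0
  integrand = ∂Q/∂x - ∂P/∂y = -4*y.
Integrating over R: integral_0^1 integral_0^{1-x} (-4*y) dy dx = -2/3.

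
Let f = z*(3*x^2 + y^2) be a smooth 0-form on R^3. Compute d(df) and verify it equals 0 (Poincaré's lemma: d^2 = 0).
d(df) = 0

Step 1: df = sum_i (∂f/∂x_i) dx_i = (6*x*z) dx + (2*y*z) dy + (3*x^2 + y^2) dz.
Step 2: Apply d again. Using the 1-form formula, the coefficient of dx ∧ dy in d(df) is ∂^2 f/∂x ∂y - ∂^2 f/∂y ∂x = (0) - (0) = 0 (equality of mixed partials for smooth f).
Similarly for dx ∧ dz and dy ∧ dz — all coefficients vanish. So d(df) = 0.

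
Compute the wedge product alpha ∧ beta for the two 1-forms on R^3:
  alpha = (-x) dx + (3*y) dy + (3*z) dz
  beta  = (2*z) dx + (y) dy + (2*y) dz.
alpha ∧ beta = (-y*(x + 6*z)) dx ∧ dy + (-2*x*y - 6*z^2) dx ∧ dz + (3*y*(2*y - z)) dy ∧ dz

Distribute the wedge, using dx_i ∧ dx_j = -dx_j ∧ dx_i and dx_i ∧ dx_i = 0. For each pair (i, j) with i < j, the coefficient of dx_i ∧ dx_j in alpha ∧ beta is (alpha_i * beta_j - alpha_j * beta_i). Collecting: alpha ∧ beta = (-y*(x + 6*z)) dx ∧ dy + (-2*x*y - 6*z^2) dx ∧ dz + (3*y*(2*y - z)) dy ∧ dz.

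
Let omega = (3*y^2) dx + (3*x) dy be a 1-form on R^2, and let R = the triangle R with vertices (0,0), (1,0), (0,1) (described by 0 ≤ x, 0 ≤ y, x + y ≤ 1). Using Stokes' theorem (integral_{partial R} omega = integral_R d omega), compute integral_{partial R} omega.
integral_(partial R) omega = 1/2

Stokes: integral_partial_R omega = integral_R d omega with d omega = (∂Q/∂x - ∂P/∂y) dx ∧ dy.
  ∂Q/∂x = 3
  ∂P/∂y = 6*y
  integrand = ∂Q/∂x - ∂P/∂y = 3 - 6*y.
Integrating over R: integral_0^1 integral_0^{1-x} (3 - 6*y) dy dx = 1/2.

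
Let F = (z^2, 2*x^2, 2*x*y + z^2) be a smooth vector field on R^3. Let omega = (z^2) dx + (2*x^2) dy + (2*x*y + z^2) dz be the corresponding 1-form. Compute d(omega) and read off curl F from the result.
d(omega) = (2*x) dy ∧ dz + (-2*y + 2*z) dz ∧ dx + (4*x) dx ∧ dy; curl F = (2*x, -2*y + 2*z, 4*x)

d omega = sum_{i<j} (∂f_j/∂x_i - ∂f_i/∂x_j) dx_i ∧ dx_j. Under the identification (dy ∧ dz, dz ∧ dx, dx ∧ dy) ↔ (e_x, e_y, e_z), the coefficients are exactly the components of curl F. Compute:
  ∂R/∂y - ∂Q/∂z = (2*x) - (0) = 2*x
  ∂P/∂z - ∂R/∂x = (2*z) - (2*y) = -2*y + 2*z
  ∂Q/∂x - ∂P/∂y = (4*x) - (0) = 4*x.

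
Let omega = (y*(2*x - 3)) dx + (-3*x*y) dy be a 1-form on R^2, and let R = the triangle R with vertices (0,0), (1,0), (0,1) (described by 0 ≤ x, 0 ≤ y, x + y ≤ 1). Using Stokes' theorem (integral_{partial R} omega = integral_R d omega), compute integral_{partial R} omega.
integral_(partial R) omega = 2/3

Stokes: integral_partial_R omega = integral_R d omega with d omega = (∂Q/∂x - ∂P/∂y) dx ∧ dy.
  ∂Q/∂x = -3*y
  ∂P/∂y = 2*x - 3
  integrand = ∂Q/∂x - ∂P/∂y = -2*x - 3*y + 3.
Integrating over R: integral_0^1 integral_0^{1-x} (-2*x - 3*y + 3) dy dx = 2/3.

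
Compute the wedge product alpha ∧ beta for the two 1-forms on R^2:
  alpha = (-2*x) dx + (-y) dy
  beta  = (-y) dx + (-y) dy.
alpha ∧ beta = (y*(2*x - y)) dx ∧ dy

Distribute the wedge, using dx_i ∧ dx_j = -dx_j ∧ dx_i and dx_i ∧ dx_i = 0. For each pair (i, j) with i < j, the coefficient of dx_i ∧ dx_j in alpha ∧ beta is (alpha_i * beta_j - alpha_j * beta_i). Collecting: alpha ∧ beta = (y*(2*x - y)) dx ∧ dy.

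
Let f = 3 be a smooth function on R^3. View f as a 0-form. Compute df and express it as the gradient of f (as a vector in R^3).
df = (0) dx + (0) dy + (0) dz; grad f = (0, 0, 0)

For a 0-form f, d f = (∂f/∂x) dx + (∂f/∂y) dy + (∂f/∂z) dz. The components of the vector representation are exactly the entries of grad f in Cartesian coordinates:
  ∂f/∂x = 0
  ∂f/∂y = 0
  ∂f/∂z = 0.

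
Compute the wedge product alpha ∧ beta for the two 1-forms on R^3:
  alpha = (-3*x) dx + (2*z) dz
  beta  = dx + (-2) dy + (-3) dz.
alpha ∧ beta = (6*x) dx ∧ dy + (9*x - 2*z) dx ∧ dz + (4*z) dy ∧ dz

Distribute the wedge, using dx_i ∧ dx_j = -dx_j ∧ dx_i and dx_i ∧ dx_i = 0. For each pair (i, j) with i < j, the coefficient of dx_i ∧ dx_j in alpha ∧ beta is (alpha_i * beta_j - alpha_j * beta_i). Collecting: alpha ∧ beta = (6*x) dx ∧ dy + (9*x - 2*z) dx ∧ dz + (4*z) dy ∧ dz.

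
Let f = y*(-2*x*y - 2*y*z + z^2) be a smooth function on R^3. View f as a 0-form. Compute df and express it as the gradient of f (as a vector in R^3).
df = (-2*y^2) dx + (-4*x*y - 4*y*z + z^2) dy + (2*y*(-y + z)) dz; grad f = (-2*y^2, -4*x*y - 4*y*z + z^2, 2*y*(-y + z))

For a 0-form f, d f = (∂f/∂x) dx + (∂f/∂y) dy + (∂f/∂z) dz. The components of the vector representation are exactly the entries of grad f in Cartesian coordinates:
  ∂f/∂x = -2*y^2
  ∂f/∂y = -4*x*y - 4*y*z + z^2
  ∂f/∂z = 2*y*(-y + z).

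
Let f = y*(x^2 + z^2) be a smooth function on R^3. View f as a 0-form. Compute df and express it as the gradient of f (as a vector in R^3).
df = (2*x*y) dx + (x^2 + z^2) dy + (2*y*z) dz; grad f = (2*x*y, x^2 + z^2, 2*y*z)

For a 0-form f, d f = (∂f/∂x) dx + (∂f/∂y) dy + (∂f/∂z) dz. The components of the vector representation are exactly the entries of grad f in Cartesian coordinates:
  ∂f/∂x = 2*x*y
  ∂f/∂y = x^2 + z^2
  ∂f/∂z = 2*y*z.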